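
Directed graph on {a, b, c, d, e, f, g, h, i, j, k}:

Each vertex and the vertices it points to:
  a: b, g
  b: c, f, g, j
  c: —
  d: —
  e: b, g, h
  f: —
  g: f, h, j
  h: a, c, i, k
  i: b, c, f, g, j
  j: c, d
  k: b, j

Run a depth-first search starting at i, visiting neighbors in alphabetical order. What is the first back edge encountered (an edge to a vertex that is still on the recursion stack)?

a→b

DFS from i (visiting neighbors in alphabetical order); mark gray on enter, black on exit:
i gray
  b gray
    c gray
    c black
    f gray
    f black
    g gray
      g→f: f black — skip
      h gray
        a gray
          a→b: b is gray → back edge
First back edge: a → b.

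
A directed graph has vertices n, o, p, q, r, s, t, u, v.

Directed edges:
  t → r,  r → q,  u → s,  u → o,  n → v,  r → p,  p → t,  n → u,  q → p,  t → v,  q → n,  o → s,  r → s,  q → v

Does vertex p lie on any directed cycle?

p is on a cycle iff p can reach itself via ≥1 edge.
p → t → r → p — yes.

Yes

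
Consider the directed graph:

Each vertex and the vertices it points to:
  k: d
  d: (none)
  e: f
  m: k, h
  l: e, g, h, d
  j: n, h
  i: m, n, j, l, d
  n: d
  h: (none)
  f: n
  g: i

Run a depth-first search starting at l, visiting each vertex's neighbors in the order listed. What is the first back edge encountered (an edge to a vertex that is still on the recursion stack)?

DFS from l (visiting each vertex's neighbors in the order listed); mark gray on enter, black on exit:
l gray
  e gray
    f gray
      n gray
        d gray
        d black
      n black
    f black
  e black
  g gray
    i gray
      m gray
        k gray
          k→d: d black — skip
        k black
        h gray
        h black
      m black
      i→n: n black — skip
      j gray
        j→n: n black — skip
        j→h: h black — skip
      j black
      i→l: l is gray → back edge
First back edge: i → l.

i→l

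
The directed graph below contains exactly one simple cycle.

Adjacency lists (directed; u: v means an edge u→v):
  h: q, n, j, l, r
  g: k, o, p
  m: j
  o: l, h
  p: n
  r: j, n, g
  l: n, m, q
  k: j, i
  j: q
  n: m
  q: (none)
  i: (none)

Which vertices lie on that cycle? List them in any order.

g, h, o, r

DFS with gray/black marking from g:
g gray
  k gray
    j gray
      q gray
      q black
    j black
    i gray
    i black
  k black
  o gray
    l gray
      n gray
        m gray
          m→j: j black — skip
        m black
      n black
      l→m: m black — skip
      l→q: q black — skip
    l black
    h gray
      h→q: q black — skip
      h→n: n black — skip
      h→j: j black — skip
      h→l: l black — skip
      r gray
        r→j: j black — skip
        r→n: n black — skip
        r→g: g is gray → back edge
Back edge closes the cycle g → o → h → r → g; its vertices are {g, h, o, r}.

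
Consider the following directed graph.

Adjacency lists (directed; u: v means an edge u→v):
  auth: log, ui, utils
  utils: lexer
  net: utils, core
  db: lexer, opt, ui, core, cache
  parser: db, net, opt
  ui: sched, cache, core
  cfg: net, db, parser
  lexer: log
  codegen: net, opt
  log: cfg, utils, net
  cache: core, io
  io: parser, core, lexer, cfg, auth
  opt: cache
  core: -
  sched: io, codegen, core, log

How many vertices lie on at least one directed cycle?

14

A vertex is on a directed cycle iff it belongs to a strongly connected component of size ≥ 2 (or has a self-loop).
The vertices on cycles are {db, io, ui, cfg, log, net, opt, auth, cache, lexer, sched, utils, parser, codegen} — 14 in total.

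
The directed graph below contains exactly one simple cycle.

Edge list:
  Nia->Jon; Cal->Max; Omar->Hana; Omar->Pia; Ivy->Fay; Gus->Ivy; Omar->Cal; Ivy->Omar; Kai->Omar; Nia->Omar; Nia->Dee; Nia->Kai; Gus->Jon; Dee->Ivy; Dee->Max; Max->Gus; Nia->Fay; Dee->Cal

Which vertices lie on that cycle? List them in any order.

DFS with gray/black marking from Ivy:
Ivy gray
  Fay gray
  Fay black
  Omar gray
    Pia gray
    Pia black
    Cal gray
      Max gray
        Gus gray
          Gus→Ivy: Ivy is gray → back edge
Back edge closes the cycle Ivy → Omar → Cal → Max → Gus → Ivy; its vertices are {Cal, Gus, Ivy, Max, Omar}.

Cal, Gus, Ivy, Max, Omar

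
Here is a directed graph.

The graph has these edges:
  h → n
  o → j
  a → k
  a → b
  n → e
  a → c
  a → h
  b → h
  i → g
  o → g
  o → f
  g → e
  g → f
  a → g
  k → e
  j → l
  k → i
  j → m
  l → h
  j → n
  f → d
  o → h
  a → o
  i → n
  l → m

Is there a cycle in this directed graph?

No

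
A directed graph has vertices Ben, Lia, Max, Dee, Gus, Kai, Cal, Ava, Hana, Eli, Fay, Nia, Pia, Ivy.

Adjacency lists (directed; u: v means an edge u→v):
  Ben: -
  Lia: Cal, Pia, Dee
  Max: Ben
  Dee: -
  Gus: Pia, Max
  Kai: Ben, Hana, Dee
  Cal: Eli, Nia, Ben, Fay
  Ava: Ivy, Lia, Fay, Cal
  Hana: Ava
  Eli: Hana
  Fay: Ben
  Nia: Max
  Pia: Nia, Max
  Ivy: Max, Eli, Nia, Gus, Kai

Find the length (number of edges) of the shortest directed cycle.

4

For each vertex v, BFS finds the shortest path from v back to v.
The shortest such closed walk is Ava → Cal → Eli → Hana → Ava, length 4.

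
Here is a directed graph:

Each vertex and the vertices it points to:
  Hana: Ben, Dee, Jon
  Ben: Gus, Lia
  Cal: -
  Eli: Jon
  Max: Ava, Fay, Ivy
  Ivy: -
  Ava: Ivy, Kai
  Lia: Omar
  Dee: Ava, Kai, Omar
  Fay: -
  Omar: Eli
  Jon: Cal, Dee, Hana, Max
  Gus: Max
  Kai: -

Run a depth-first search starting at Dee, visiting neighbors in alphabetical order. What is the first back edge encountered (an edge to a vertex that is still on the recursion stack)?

Jon->Dee

DFS from Dee (visiting neighbors in alphabetical order); mark gray on enter, black on exit:
Dee gray
  Ava gray
    Ivy gray
    Ivy black
    Kai gray
    Kai black
  Ava black
  Dee→Kai: Kai black — skip
  Omar gray
    Eli gray
      Jon gray
        Cal gray
        Cal black
        Jon→Dee: Dee is gray → back edge
First back edge: Jon → Dee.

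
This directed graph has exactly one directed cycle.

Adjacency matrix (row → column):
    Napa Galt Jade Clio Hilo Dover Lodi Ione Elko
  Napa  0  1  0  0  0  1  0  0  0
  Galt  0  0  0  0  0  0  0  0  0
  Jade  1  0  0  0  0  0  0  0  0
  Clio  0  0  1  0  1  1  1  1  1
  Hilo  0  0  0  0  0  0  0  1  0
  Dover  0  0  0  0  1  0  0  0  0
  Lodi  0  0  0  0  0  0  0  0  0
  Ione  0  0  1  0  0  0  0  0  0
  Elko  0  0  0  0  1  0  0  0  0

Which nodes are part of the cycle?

DFS with gray/black marking from Hilo:
Hilo gray
  Ione gray
    Jade gray
      Napa gray
        Dover gray
          Dover→Hilo: Hilo is gray → back edge
Back edge closes the cycle Hilo → Ione → Jade → Napa → Dover → Hilo; its vertices are {Hilo, Ione, Jade, Napa, Dover}.

Hilo, Ione, Jade, Napa, Dover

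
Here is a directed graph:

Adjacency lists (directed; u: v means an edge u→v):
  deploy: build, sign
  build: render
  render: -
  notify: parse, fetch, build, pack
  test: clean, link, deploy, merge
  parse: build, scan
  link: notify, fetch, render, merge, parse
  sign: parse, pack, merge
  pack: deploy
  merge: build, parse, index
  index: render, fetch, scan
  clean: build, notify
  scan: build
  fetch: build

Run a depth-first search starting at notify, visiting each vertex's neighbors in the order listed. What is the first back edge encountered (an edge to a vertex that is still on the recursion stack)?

sign->pack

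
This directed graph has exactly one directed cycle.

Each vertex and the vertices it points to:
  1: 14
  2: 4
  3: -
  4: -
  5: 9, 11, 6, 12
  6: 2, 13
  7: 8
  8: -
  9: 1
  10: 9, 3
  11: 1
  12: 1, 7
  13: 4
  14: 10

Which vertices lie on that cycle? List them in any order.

DFS with gray/black marking from 9:
9 gray
  1 gray
    14 gray
      10 gray
        10→9: 9 is gray → back edge
Back edge closes the cycle 9 → 1 → 14 → 10 → 9; its vertices are {1, 9, 10, 14}.

1, 9, 10, 14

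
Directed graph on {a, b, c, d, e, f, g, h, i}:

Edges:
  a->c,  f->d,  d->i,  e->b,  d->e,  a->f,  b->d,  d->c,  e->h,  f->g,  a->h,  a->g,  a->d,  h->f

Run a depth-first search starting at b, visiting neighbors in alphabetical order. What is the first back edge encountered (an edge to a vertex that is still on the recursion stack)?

DFS from b (visiting neighbors in alphabetical order); mark gray on enter, black on exit:
b gray
  d gray
    c gray
    c black
    e gray
      e→b: b is gray → back edge
First back edge: e → b.

e->b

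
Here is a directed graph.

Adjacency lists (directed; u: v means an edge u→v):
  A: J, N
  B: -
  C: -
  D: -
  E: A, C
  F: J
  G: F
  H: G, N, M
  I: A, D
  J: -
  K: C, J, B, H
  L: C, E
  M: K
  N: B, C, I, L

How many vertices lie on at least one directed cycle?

A vertex is on a directed cycle iff it belongs to a strongly connected component of size ≥ 2 (or has a self-loop).
The vertices on cycles are {A, E, H, I, K, L, M, N} — 8 in total.

8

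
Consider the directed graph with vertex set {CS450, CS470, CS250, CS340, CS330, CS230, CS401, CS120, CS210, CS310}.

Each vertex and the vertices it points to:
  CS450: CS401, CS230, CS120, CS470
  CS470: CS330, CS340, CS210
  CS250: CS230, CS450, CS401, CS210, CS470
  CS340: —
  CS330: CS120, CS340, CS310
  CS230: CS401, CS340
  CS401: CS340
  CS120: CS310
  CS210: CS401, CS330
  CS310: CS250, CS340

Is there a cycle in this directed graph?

DFS with white/gray/black marking, starting from CS330:
CS330 gray
  CS120 gray
    CS310 gray
      CS250 gray
        CS230 gray
          CS401 gray
            CS340 gray
            CS340 black
          CS401 black
          CS230→CS340: CS340 black — skip
        CS230 black
        CS450 gray
          CS450→CS401: CS401 black — skip
          CS450→CS230: CS230 black — skip
          CS450→CS120: CS120 is gray → back edge
Back edge found, so a cycle exists: CS120 → CS310 → CS250 → CS450 → CS120.

Yes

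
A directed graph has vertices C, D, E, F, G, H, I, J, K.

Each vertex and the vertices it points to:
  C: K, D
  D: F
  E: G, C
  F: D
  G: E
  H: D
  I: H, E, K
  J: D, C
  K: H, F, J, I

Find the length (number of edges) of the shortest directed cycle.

2

For each vertex v, BFS finds the shortest path from v back to v.
The shortest such closed walk is K → I → K, length 2.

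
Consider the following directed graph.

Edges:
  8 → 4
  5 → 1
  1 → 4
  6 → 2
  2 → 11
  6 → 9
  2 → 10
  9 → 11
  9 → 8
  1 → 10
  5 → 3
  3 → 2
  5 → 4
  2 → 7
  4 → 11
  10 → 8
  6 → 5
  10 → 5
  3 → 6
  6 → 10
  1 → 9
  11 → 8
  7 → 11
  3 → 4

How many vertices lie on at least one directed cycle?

9

A vertex is on a directed cycle iff it belongs to a strongly connected component of size ≥ 2 (or has a self-loop).
The vertices on cycles are {1, 2, 3, 4, 5, 6, 8, 10, 11} — 9 in total.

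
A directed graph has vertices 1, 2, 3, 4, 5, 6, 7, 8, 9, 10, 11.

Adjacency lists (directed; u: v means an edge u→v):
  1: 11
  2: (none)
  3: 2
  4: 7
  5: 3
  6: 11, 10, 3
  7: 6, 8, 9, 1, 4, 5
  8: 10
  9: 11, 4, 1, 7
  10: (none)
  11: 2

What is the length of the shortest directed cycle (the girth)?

For each vertex v, BFS finds the shortest path from v back to v.
The shortest such closed walk is 4 → 7 → 4, length 2.

2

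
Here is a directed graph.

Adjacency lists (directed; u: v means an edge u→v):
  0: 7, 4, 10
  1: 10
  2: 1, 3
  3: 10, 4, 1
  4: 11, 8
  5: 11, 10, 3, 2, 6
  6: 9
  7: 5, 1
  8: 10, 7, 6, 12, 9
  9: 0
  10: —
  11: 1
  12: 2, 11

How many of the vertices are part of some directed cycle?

10

A vertex is on a directed cycle iff it belongs to a strongly connected component of size ≥ 2 (or has a self-loop).
The vertices on cycles are {0, 2, 3, 4, 5, 6, 7, 8, 9, 12} — 10 in total.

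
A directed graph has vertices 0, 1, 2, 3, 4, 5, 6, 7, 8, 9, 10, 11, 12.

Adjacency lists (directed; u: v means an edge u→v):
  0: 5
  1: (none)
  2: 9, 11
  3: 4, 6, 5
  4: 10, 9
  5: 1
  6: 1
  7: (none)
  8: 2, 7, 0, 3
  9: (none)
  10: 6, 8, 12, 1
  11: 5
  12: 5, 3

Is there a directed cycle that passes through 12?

Yes

12 is on a cycle iff 12 can reach itself via ≥1 edge.
12 → 3 → 4 → 10 → 12 — yes.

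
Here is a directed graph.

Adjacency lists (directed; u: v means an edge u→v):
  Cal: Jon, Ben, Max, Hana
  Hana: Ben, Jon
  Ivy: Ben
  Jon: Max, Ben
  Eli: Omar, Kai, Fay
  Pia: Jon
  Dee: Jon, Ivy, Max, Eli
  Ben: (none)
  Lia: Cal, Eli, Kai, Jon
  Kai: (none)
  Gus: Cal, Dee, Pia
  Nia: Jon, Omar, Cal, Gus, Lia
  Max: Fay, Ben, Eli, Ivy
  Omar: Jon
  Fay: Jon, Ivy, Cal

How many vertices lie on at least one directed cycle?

A vertex is on a directed cycle iff it belongs to a strongly connected component of size ≥ 2 (or has a self-loop).
The vertices on cycles are {Cal, Eli, Fay, Jon, Max, Hana, Omar} — 7 in total.

7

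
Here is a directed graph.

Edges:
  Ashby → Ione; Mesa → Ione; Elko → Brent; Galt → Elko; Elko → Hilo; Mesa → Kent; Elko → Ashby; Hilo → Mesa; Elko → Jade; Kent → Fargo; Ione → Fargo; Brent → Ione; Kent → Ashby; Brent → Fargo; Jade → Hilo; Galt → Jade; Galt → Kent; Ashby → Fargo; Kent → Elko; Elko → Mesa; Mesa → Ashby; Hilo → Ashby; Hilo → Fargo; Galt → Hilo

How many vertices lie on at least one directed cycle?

A vertex is on a directed cycle iff it belongs to a strongly connected component of size ≥ 2 (or has a self-loop).
The vertices on cycles are {Elko, Hilo, Jade, Kent, Mesa} — 5 in total.

5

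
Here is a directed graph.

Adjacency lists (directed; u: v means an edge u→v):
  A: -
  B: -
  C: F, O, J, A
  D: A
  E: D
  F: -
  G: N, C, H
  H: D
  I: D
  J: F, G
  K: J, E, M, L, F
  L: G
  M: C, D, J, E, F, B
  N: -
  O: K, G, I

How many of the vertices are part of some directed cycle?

7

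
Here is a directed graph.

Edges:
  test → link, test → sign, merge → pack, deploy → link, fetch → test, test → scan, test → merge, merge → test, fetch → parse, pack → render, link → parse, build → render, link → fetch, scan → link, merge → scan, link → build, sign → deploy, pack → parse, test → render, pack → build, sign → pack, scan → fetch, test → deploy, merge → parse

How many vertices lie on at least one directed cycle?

A vertex is on a directed cycle iff it belongs to a strongly connected component of size ≥ 2 (or has a self-loop).
The vertices on cycles are {link, scan, sign, test, fetch, merge, deploy} — 7 in total.

7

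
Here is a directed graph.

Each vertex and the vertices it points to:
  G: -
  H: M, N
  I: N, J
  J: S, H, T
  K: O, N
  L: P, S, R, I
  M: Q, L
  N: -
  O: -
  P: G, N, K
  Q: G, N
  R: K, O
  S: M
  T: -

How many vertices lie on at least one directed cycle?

A vertex is on a directed cycle iff it belongs to a strongly connected component of size ≥ 2 (or has a self-loop).
The vertices on cycles are {H, I, J, L, M, S} — 6 in total.

6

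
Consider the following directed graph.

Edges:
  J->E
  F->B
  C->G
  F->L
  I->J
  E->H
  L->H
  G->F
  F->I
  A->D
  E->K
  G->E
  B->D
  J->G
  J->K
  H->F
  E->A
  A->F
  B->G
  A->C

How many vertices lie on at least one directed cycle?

10

A vertex is on a directed cycle iff it belongs to a strongly connected component of size ≥ 2 (or has a self-loop).
The vertices on cycles are {A, B, C, E, F, G, H, I, J, L} — 10 in total.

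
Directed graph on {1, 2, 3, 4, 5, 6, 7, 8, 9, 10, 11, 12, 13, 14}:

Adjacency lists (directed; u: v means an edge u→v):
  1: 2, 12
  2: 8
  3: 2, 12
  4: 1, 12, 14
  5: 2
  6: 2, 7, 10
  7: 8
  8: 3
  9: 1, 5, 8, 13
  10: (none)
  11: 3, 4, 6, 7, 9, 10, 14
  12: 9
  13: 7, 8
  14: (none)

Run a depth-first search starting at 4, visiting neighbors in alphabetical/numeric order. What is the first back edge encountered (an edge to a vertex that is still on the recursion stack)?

3->2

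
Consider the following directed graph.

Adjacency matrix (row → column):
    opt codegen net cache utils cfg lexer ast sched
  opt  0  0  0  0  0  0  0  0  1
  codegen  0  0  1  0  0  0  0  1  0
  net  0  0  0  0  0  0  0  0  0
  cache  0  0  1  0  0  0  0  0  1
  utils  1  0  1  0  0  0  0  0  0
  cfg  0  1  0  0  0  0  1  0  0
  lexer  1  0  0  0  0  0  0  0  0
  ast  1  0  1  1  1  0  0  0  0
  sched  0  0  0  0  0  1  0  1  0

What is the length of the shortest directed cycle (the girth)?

For each vertex v, BFS finds the shortest path from v back to v.
The shortest such closed walk is sched → ast → cache → sched, length 3.

3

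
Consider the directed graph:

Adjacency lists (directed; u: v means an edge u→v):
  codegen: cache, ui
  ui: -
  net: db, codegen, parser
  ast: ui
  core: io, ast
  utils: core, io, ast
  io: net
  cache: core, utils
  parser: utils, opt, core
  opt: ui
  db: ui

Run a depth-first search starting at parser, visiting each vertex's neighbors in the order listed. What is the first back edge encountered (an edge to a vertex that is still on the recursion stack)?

DFS from parser (visiting each vertex's neighbors in the order listed); mark gray on enter, black on exit:
parser gray
  utils gray
    core gray
      io gray
        net gray
          db gray
            ui gray
            ui black
          db black
          codegen gray
            cache gray
              cache→core: core is gray → back edge
First back edge: cache → core.

cache->core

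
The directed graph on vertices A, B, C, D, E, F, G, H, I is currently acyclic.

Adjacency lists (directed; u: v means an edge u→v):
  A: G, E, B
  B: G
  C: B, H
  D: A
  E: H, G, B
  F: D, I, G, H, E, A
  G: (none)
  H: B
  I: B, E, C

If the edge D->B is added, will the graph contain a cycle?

No

Adding D→B creates a cycle iff B can already reach D.
Explore from B: no path reaches D. The graph stays acyclic.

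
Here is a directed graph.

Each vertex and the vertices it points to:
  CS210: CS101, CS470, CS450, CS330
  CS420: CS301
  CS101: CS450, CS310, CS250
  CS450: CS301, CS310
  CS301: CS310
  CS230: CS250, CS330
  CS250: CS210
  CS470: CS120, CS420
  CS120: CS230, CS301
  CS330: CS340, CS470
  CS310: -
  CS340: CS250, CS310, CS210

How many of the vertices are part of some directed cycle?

8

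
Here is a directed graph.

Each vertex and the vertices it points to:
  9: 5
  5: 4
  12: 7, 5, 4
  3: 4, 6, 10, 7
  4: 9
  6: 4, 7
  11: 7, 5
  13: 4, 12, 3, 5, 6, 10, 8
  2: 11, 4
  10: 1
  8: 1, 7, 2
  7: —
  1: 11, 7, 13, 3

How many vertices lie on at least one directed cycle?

A vertex is on a directed cycle iff it belongs to a strongly connected component of size ≥ 2 (or has a self-loop).
The vertices on cycles are {1, 3, 4, 5, 8, 9, 10, 13} — 8 in total.

8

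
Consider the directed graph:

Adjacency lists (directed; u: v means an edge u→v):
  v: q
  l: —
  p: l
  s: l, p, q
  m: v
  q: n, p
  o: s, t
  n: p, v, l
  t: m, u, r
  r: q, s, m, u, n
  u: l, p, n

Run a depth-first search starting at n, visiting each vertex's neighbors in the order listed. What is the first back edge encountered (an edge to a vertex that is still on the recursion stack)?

q→n

DFS from n (visiting each vertex's neighbors in the order listed); mark gray on enter, black on exit:
n gray
  p gray
    l gray
    l black
  p black
  v gray
    q gray
      q→n: n is gray → back edge
First back edge: q → n.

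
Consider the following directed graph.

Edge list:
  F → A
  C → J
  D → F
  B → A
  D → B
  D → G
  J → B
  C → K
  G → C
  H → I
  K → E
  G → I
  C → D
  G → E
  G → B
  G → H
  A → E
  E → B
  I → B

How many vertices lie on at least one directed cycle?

6

A vertex is on a directed cycle iff it belongs to a strongly connected component of size ≥ 2 (or has a self-loop).
The vertices on cycles are {A, B, C, D, E, G} — 6 in total.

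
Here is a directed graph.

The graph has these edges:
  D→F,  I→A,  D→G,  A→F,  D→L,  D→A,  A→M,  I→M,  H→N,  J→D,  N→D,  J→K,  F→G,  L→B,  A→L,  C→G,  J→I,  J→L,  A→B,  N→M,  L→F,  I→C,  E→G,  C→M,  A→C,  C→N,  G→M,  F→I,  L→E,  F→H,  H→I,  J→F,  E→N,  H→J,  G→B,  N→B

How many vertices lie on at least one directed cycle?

10

A vertex is on a directed cycle iff it belongs to a strongly connected component of size ≥ 2 (or has a self-loop).
The vertices on cycles are {A, C, D, E, F, H, I, J, L, N} — 10 in total.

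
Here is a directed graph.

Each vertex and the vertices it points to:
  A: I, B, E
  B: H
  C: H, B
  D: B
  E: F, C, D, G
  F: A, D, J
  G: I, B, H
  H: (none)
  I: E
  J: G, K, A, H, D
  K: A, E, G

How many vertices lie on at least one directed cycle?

7

A vertex is on a directed cycle iff it belongs to a strongly connected component of size ≥ 2 (or has a self-loop).
The vertices on cycles are {A, E, F, G, I, J, K} — 7 in total.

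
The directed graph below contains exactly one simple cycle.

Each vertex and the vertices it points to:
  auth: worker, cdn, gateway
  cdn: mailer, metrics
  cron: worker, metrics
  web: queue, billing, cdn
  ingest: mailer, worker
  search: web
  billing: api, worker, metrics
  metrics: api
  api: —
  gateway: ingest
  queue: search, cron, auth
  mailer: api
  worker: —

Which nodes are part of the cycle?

DFS with gray/black marking from queue:
queue gray
  search gray
    web gray
      web→queue: queue is gray → back edge
Back edge closes the cycle queue → search → web → queue; its vertices are {web, queue, search}.

web, queue, search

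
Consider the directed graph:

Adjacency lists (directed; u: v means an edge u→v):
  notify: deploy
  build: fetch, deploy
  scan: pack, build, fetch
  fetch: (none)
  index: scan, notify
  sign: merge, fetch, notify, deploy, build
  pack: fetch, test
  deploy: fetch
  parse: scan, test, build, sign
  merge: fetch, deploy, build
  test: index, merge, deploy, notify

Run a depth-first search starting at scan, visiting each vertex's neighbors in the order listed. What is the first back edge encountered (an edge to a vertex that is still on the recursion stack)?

index->scan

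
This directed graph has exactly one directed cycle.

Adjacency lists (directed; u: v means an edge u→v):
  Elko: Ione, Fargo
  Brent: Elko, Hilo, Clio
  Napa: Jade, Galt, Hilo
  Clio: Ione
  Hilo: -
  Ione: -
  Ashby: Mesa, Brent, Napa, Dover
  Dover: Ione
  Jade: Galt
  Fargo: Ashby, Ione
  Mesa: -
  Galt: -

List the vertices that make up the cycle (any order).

DFS with gray/black marking from Ashby:
Ashby gray
  Mesa gray
  Mesa black
  Brent gray
    Elko gray
      Ione gray
      Ione black
      Fargo gray
        Fargo→Ashby: Ashby is gray → back edge
Back edge closes the cycle Ashby → Brent → Elko → Fargo → Ashby; its vertices are {Elko, Ashby, Brent, Fargo}.

Elko, Ashby, Brent, Fargo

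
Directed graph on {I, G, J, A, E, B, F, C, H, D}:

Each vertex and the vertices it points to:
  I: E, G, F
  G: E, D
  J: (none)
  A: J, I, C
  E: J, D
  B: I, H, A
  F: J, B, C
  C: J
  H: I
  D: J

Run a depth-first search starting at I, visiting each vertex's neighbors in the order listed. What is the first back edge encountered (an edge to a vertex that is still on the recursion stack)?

DFS from I (visiting each vertex's neighbors in the order listed); mark gray on enter, black on exit:
I gray
  E gray
    J gray
    J black
    D gray
      D→J: J black — skip
    D black
  E black
  G gray
    G→E: E black — skip
    G→D: D black — skip
  G black
  F gray
    F→J: J black — skip
    B gray
      B→I: I is gray → back edge
First back edge: B → I.

B→I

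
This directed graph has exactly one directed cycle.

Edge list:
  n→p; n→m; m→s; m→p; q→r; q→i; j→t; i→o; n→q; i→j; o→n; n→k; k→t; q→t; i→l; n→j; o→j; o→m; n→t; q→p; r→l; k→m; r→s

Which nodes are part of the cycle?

DFS with gray/black marking from n:
n gray
  t gray
  t black
  k gray
    k→t: t black — skip
    m gray
      p gray
      p black
      s gray
      s black
    m black
  k black
  q gray
    q→t: t black — skip
    q→p: p black — skip
    i gray
      j gray
        j→t: t black — skip
      j black
      o gray
        o→j: j black — skip
        o→m: m black — skip
        o→n: n is gray → back edge
Back edge closes the cycle n → q → i → o → n; its vertices are {i, n, o, q}.

i, n, o, q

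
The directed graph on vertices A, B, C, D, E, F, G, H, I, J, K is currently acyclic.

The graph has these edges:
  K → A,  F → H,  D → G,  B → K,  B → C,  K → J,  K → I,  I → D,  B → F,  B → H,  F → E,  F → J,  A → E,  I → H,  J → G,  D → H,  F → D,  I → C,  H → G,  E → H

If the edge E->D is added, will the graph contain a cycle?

Adding E→D creates a cycle iff D can already reach E.
Explore from D: no path reaches E. The graph stays acyclic.

No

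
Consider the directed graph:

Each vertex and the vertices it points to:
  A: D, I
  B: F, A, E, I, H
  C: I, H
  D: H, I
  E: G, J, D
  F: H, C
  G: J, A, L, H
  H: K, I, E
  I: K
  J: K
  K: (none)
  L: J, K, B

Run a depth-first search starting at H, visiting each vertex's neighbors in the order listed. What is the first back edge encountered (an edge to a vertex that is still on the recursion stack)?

D->H

DFS from H (visiting each vertex's neighbors in the order listed); mark gray on enter, black on exit:
H gray
  K gray
  K black
  I gray
    I→K: K black — skip
  I black
  E gray
    G gray
      J gray
        J→K: K black — skip
      J black
      A gray
        D gray
          D→H: H is gray → back edge
First back edge: D → H.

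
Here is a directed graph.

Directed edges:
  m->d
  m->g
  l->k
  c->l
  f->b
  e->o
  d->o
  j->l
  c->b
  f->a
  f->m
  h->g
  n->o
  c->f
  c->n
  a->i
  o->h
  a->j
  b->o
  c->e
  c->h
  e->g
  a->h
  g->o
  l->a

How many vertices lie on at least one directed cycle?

6

A vertex is on a directed cycle iff it belongs to a strongly connected component of size ≥ 2 (or has a self-loop).
The vertices on cycles are {a, g, h, j, l, o} — 6 in total.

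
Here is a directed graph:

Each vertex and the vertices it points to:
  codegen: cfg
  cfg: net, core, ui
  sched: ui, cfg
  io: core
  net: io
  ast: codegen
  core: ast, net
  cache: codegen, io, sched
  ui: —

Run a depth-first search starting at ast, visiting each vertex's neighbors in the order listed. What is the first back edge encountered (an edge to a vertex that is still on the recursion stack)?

core→ast

DFS from ast (visiting each vertex's neighbors in the order listed); mark gray on enter, black on exit:
ast gray
  codegen gray
    cfg gray
      net gray
        io gray
          core gray
            core→ast: ast is gray → back edge
First back edge: core → ast.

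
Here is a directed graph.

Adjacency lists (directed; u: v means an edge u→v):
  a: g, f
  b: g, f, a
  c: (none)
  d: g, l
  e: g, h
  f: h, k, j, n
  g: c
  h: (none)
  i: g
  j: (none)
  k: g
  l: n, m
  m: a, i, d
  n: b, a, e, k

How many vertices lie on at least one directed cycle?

7

A vertex is on a directed cycle iff it belongs to a strongly connected component of size ≥ 2 (or has a self-loop).
The vertices on cycles are {a, b, d, f, l, m, n} — 7 in total.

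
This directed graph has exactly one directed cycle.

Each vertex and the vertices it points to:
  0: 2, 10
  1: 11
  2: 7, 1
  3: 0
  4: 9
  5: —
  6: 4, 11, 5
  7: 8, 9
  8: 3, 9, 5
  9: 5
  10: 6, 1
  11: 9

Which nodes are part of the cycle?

DFS with gray/black marking from 0:
0 gray
  2 gray
    7 gray
      8 gray
        3 gray
          3→0: 0 is gray → back edge
Back edge closes the cycle 0 → 2 → 7 → 8 → 3 → 0; its vertices are {0, 2, 3, 7, 8}.

0, 2, 3, 7, 8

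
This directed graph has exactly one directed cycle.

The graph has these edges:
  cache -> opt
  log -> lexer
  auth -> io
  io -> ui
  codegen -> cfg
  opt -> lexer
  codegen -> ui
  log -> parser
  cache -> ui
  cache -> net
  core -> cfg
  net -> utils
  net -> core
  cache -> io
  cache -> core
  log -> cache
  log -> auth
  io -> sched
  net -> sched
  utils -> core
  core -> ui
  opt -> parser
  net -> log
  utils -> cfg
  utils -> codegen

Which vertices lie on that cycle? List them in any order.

DFS with gray/black marking from log:
log gray
  parser gray
  parser black
  auth gray
    io gray
      ui gray
      ui black
      sched gray
      sched black
    io black
  auth black
  cache gray
    cache→io: io black — skip
    net gray
      net→log: log is gray → back edge
Back edge closes the cycle log → cache → net → log; its vertices are {log, net, cache}.

log, net, cache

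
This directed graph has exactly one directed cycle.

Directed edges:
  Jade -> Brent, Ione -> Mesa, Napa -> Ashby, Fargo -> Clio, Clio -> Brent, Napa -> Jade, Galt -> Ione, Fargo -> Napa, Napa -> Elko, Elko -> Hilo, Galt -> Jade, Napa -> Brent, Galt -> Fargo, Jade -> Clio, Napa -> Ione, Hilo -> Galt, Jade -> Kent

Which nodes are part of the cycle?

DFS with gray/black marking from Fargo:
Fargo gray
  Clio gray
    Brent gray
    Brent black
  Clio black
  Napa gray
    Elko gray
      Hilo gray
        Galt gray
          Galt→Fargo: Fargo is gray → back edge
Back edge closes the cycle Fargo → Napa → Elko → Hilo → Galt → Fargo; its vertices are {Elko, Galt, Hilo, Napa, Fargo}.

Elko, Galt, Hilo, Napa, Fargo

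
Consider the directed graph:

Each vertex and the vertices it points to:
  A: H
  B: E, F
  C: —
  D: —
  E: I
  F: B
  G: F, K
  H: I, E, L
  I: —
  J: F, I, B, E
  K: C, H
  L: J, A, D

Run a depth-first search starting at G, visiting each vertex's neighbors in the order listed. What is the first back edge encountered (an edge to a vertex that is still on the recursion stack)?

DFS from G (visiting each vertex's neighbors in the order listed); mark gray on enter, black on exit:
G gray
  F gray
    B gray
      E gray
        I gray
        I black
      E black
      B→F: F is gray → back edge
First back edge: B → F.

B->F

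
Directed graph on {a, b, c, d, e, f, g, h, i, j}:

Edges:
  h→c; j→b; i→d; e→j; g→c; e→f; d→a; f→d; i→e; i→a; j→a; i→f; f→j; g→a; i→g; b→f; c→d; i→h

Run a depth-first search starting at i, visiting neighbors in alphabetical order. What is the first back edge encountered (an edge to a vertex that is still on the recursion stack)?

b->f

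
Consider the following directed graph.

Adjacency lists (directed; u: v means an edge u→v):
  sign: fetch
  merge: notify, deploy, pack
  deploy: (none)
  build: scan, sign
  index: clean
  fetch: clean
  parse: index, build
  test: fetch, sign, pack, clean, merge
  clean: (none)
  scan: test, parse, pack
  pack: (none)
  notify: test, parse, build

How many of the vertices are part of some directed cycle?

6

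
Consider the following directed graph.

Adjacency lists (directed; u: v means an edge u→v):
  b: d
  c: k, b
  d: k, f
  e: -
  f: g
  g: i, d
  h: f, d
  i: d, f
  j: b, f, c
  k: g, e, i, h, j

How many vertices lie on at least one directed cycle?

A vertex is on a directed cycle iff it belongs to a strongly connected component of size ≥ 2 (or has a self-loop).
The vertices on cycles are {b, c, d, f, g, h, i, j, k} — 9 in total.

9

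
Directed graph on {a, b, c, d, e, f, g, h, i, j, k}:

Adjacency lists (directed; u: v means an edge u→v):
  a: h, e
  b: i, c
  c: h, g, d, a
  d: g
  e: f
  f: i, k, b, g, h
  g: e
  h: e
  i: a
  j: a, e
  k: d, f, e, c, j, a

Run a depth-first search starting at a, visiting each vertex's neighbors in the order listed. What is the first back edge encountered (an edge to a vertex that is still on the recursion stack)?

DFS from a (visiting each vertex's neighbors in the order listed); mark gray on enter, black on exit:
a gray
  h gray
    e gray
      f gray
        i gray
          i→a: a is gray → back edge
First back edge: i → a.

i→a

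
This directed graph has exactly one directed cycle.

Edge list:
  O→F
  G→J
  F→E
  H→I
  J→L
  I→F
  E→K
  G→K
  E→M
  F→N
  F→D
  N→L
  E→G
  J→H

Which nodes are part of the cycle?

E, F, G, H, I, J

DFS with gray/black marking from F:
F gray
  E gray
    M gray
    M black
    G gray
      J gray
        H gray
          I gray
            I→F: F is gray → back edge
Back edge closes the cycle F → E → G → J → H → I → F; its vertices are {E, F, G, H, I, J}.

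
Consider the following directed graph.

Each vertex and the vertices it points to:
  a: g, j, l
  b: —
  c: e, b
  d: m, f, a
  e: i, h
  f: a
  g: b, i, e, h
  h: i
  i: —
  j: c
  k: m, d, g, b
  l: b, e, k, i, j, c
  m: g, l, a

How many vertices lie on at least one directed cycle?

6

A vertex is on a directed cycle iff it belongs to a strongly connected component of size ≥ 2 (or has a self-loop).
The vertices on cycles are {a, d, f, k, l, m} — 6 in total.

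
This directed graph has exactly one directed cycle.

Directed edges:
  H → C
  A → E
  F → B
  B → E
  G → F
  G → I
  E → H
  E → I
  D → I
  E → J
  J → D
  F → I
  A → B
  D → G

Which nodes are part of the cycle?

DFS with gray/black marking from E:
E gray
  H gray
    C gray
    C black
  H black
  J gray
    D gray
      I gray
      I black
      G gray
        F gray
          B gray
            B→E: E is gray → back edge
Back edge closes the cycle E → J → D → G → F → B → E; its vertices are {B, D, E, F, G, J}.

B, D, E, F, G, J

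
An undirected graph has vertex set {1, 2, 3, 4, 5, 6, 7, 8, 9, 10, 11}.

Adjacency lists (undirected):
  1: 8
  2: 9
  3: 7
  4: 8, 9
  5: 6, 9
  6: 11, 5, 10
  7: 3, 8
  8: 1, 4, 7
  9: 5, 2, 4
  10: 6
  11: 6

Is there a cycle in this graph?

DFS, tracking each vertex's parent; an edge to a visited non-parent vertex closes a cycle.
Start from 3:
visit 3 (parent –)
  visit 7 (parent 3)
    7–3: parent, skip
    visit 8 (parent 7)
      visit 1 (parent 8)
        1–8: parent, skip
      visit 4 (parent 8)
        4–8: parent, skip
        visit 9 (parent 4)
          visit 5 (parent 9)
            visit 6 (parent 5)
              visit 11 (parent 6)
                11–6: parent, skip
              6–5: parent, skip
              visit 10 (parent 6)
                10–6: parent, skip
            5–9: parent, skip
          visit 2 (parent 9)
            2–9: parent, skip
          9–4: parent, skip
      8–7: parent, skip
No non-parent visited neighbor found — the graph is a forest.

No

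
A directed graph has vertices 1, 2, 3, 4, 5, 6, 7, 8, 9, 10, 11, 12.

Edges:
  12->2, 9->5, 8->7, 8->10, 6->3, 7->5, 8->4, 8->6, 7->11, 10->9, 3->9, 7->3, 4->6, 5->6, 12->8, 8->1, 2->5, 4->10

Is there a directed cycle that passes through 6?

6 is on a cycle iff 6 can reach itself via ≥1 edge.
6 → 3 → 9 → 5 → 6 — yes.

Yes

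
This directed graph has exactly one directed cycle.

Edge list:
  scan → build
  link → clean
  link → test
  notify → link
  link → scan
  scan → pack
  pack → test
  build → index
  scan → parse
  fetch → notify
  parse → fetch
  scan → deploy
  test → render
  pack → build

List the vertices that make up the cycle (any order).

link, scan, fetch, parse, notify

DFS with gray/black marking from link:
link gray
  clean gray
  clean black
  test gray
    render gray
    render black
  test black
  scan gray
    build gray
      index gray
      index black
    build black
    pack gray
      pack→test: test black — skip
      pack→build: build black — skip
    pack black
    deploy gray
    deploy black
    parse gray
      fetch gray
        notify gray
          notify→link: link is gray → back edge
Back edge closes the cycle link → scan → parse → fetch → notify → link; its vertices are {link, scan, fetch, parse, notify}.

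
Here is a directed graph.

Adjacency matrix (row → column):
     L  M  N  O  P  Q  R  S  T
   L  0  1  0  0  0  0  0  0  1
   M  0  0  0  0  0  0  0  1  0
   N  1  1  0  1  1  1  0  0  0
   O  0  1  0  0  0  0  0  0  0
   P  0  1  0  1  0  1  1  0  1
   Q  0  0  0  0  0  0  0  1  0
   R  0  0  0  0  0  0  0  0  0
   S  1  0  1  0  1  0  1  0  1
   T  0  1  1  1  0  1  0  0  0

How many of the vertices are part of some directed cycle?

A vertex is on a directed cycle iff it belongs to a strongly connected component of size ≥ 2 (or has a self-loop).
The vertices on cycles are {L, M, N, O, P, Q, S, T} — 8 in total.

8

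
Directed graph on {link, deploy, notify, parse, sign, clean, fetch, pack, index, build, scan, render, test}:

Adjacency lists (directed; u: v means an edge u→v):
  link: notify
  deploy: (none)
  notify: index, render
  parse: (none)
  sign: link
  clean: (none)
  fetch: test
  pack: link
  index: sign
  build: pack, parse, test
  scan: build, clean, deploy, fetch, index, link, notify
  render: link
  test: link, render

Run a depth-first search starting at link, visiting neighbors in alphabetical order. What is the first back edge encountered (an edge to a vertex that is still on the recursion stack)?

DFS from link (visiting neighbors in alphabetical order); mark gray on enter, black on exit:
link gray
  notify gray
    index gray
      sign gray
        sign→link: link is gray → back edge
First back edge: sign → link.

sign->link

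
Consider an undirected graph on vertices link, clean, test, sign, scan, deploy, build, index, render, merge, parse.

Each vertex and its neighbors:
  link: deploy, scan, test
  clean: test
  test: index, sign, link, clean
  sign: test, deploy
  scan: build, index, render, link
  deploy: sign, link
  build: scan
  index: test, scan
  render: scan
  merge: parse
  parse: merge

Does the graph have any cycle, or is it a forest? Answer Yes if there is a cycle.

DFS, tracking each vertex's parent; an edge to a visited non-parent vertex closes a cycle.
Start from link:
visit link (parent –)
  visit deploy (parent link)
    visit sign (parent deploy)
      visit test (parent sign)
        visit index (parent test)
          index–test: parent, skip
          visit scan (parent index)
            visit build (parent scan)
              build–scan: parent, skip
            scan–index: parent, skip
            visit render (parent scan)
              render–scan: parent, skip
            scan–link: link visited and ≠ parent → cycle
Cycle: link – deploy – sign – test – index – scan – link.

Yes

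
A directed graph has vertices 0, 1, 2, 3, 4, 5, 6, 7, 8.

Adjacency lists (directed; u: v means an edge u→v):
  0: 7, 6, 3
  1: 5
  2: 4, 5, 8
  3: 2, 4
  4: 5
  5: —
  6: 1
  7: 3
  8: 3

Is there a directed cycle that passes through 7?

No

7 lies on a cycle iff there is a path from 7 back to itself.
Exploring from 7, it never reaches itself; equivalently, its strongly connected component is a singleton.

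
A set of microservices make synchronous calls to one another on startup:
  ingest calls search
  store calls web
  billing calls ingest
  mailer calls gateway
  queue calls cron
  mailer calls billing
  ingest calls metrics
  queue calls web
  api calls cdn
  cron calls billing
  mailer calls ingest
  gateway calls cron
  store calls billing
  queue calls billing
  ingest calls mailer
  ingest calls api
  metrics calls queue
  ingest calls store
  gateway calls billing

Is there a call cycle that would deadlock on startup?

Yes

DFS with white/gray/black marking, starting from cdn:
cdn gray
cdn black
queue gray
  cron gray
    billing gray
      ingest gray
        api gray
          api→cdn: cdn black — skip
        api black
        mailer gray
          gateway gray
            gateway→cron: cron is gray → back edge
Back edge found, so a cycle exists: cron → billing → ingest → mailer → gateway → cron.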